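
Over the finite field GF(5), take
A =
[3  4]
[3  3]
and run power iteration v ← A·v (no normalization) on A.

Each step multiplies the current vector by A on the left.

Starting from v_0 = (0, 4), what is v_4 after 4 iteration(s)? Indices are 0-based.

v_0 = (0, 4).
v_1 = A·v_0 = (1, 2).
v_2 = A·v_1 = (1, 4).
v_3 = A·v_2 = (4, 0).
v_4 = A·v_3 = (2, 2).

v_4 = (2, 2)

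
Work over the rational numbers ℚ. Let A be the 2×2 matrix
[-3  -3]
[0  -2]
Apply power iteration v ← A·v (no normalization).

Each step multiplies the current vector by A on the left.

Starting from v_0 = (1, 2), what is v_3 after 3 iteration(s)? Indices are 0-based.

v_3 = (-141, -16)

v_0 = (1, 2).
v_1 = A·v_0 = (-9, -4).
v_2 = A·v_1 = (39, 8).
v_3 = A·v_2 = (-141, -16).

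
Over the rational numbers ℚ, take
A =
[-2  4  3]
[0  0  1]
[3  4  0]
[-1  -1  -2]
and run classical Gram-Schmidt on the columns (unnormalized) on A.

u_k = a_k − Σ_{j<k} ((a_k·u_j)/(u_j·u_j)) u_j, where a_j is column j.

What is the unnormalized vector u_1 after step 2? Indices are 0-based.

u_1 = (33/7, 0, 41/14, -9/14)

Step 1: u_0 = a_0 = (-2, 0, 3, -1).
Step 2: u_1 = a_1 − (5/14)·u_0 = (33/7, 0, 41/14, -9/14).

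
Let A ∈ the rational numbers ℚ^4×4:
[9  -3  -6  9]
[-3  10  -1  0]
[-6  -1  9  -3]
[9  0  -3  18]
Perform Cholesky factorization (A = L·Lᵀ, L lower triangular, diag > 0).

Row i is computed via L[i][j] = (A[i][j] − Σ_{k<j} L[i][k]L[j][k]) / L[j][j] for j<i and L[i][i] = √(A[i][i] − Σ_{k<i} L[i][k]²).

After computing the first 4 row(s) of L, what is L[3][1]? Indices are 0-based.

L[3][1] = 1

Step 1: L[0][0] = √(9) = 3.
  L[1][0] = (-3) / L[0][0] = -1.
Step 2: L[1][1] = √(9) = 3.
  L[2][0] = (-6) / L[0][0] = -2.
  L[2][1] = (-3) / L[1][1] = -1.
Step 3: L[2][2] = √(4) = 2.
  L[3][0] = (9) / L[0][0] = 3.
  L[3][1] = (3) / L[1][1] = 1.
  L[3][2] = (4) / L[2][2] = 2.
Step 4: L[3][3] = √(4) = 2.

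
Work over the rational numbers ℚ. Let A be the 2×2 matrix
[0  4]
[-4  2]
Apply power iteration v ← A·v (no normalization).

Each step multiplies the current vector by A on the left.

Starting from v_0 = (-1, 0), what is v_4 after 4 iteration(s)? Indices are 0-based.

v_4 = (-192, -224)

v_0 = (-1, 0).
v_1 = A·v_0 = (0, 4).
v_2 = A·v_1 = (16, 8).
v_3 = A·v_2 = (32, -48).
v_4 = A·v_3 = (-192, -224).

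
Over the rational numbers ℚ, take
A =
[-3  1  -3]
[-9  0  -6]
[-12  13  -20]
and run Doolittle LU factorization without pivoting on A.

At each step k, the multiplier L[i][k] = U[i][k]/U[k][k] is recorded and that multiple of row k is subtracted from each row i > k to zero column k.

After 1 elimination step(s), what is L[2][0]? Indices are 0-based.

L[2][0] = 4

k=0: U[0][0]=-3
  eliminate (1,0): mult=3, new row 1: (0, -3, 3); set L[1][0]=3
  eliminate (2,0): mult=4, new row 2: (0, 9, -8); set L[2][0]=4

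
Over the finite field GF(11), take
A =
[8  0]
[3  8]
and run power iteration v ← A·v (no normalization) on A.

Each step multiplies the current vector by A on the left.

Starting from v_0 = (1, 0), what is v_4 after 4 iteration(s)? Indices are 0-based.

v_0 = (1, 0).
v_1 = A·v_0 = (8, 3).
v_2 = A·v_1 = (9, 4).
v_3 = A·v_2 = (6, 4).
v_4 = A·v_3 = (4, 6).

v_4 = (4, 6)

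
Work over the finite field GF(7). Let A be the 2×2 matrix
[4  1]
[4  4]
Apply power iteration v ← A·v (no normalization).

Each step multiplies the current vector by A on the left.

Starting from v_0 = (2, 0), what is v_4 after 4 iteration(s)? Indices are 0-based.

v_4 = (3, 5)

v_0 = (2, 0).
v_1 = A·v_0 = (1, 1).
v_2 = A·v_1 = (5, 1).
v_3 = A·v_2 = (0, 3).
v_4 = A·v_3 = (3, 5).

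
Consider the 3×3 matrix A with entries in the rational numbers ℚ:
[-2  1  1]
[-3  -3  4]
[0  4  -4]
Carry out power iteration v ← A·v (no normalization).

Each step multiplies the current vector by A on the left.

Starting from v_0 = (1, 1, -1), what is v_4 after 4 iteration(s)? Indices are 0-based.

v_4 = (78, 3758, -4232)

v_0 = (1, 1, -1).
v_1 = A·v_0 = (-2, -10, 8).
v_2 = A·v_1 = (2, 68, -72).
v_3 = A·v_2 = (-8, -498, 560).
v_4 = A·v_3 = (78, 3758, -4232).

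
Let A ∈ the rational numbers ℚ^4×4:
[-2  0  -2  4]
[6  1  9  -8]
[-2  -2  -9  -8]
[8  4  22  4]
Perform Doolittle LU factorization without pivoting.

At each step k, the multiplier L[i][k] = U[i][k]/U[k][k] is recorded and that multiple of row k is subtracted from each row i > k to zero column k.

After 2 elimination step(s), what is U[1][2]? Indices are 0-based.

k=0: U[0][0]=-2
  eliminate (1,0): mult=-3, new row 1: (0, 1, 3, 4); set L[1][0]=-3
  eliminate (2,0): mult=1, new row 2: (0, -2, -7, -12); set L[2][0]=1
  eliminate (3,0): mult=-4, new row 3: (0, 4, 14, 20); set L[3][0]=-4
k=1: U[1][1]=1
  eliminate (2,1): mult=-2, new row 2: (0, 0, -1, -4); set L[2][1]=-2
  eliminate (3,1): mult=4, new row 3: (0, 0, 2, 4); set L[3][1]=4

U[1][2] = 3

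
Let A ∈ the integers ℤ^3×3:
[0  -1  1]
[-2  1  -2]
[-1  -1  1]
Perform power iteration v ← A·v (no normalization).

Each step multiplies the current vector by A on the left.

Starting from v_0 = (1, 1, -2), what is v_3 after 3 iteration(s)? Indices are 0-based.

v_3 = (-21, 39, -14)

v_0 = (1, 1, -2).
v_1 = A·v_0 = (-3, 3, -4).
v_2 = A·v_1 = (-7, 17, -4).
v_3 = A·v_2 = (-21, 39, -14).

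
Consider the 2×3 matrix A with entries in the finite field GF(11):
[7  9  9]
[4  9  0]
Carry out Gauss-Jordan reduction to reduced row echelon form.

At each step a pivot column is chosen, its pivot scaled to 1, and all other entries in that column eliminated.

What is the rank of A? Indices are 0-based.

rank = 2

step 1: normalize row 0 (÷7) = (1, 6, 6)
  row 1: subtract 4×row0 = (0, 7, 9)
step 2: normalize row 1 (÷7) = (0, 1, 6)
  row 0: subtract 6×row1 = (1, 0, 3)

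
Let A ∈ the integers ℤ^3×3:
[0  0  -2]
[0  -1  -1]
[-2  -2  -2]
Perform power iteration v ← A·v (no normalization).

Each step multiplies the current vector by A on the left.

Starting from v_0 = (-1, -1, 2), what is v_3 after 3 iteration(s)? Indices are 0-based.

v_0 = (-1, -1, 2).
v_1 = A·v_0 = (-4, -1, 0).
v_2 = A·v_1 = (0, 1, 10).
v_3 = A·v_2 = (-20, -11, -22).

v_3 = (-20, -11, -22)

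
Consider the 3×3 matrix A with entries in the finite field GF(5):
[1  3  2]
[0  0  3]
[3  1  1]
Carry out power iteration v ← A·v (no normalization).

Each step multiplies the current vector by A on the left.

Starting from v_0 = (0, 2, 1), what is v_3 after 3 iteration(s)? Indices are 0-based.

v_0 = (0, 2, 1).
v_1 = A·v_0 = (3, 3, 3).
v_2 = A·v_1 = (3, 4, 0).
v_3 = A·v_2 = (0, 0, 3).

v_3 = (0, 0, 3)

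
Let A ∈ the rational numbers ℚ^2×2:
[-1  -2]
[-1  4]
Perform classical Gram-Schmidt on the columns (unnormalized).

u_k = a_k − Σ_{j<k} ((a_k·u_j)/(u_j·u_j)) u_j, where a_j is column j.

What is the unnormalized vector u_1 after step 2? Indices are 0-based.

u_1 = (-3, 3)

Step 1: u_0 = a_0 = (-1, -1).
Step 2: u_1 = a_1 − (-1)·u_0 = (-3, 3).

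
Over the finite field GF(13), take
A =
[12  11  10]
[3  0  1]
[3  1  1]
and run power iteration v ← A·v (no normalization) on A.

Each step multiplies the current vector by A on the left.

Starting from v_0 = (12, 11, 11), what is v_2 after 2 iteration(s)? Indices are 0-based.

v_2 = (7, 0, 8)

v_0 = (12, 11, 11).
v_1 = A·v_0 = (11, 8, 6).
v_2 = A·v_1 = (7, 0, 8).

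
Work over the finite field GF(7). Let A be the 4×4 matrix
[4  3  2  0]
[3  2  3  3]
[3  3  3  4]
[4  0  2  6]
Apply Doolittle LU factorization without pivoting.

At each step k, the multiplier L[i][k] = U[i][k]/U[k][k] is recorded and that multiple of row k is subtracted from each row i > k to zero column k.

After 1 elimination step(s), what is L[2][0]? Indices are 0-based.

L[2][0] = 6

k=0: U[0][0]=4
  eliminate (1,0): mult=6, new row 1: (0, 5, 5, 3); set L[1][0]=6
  eliminate (2,0): mult=6, new row 2: (0, 6, 5, 4); set L[2][0]=6
  eliminate (3,0): mult=1, new row 3: (0, 4, 0, 6); set L[3][0]=1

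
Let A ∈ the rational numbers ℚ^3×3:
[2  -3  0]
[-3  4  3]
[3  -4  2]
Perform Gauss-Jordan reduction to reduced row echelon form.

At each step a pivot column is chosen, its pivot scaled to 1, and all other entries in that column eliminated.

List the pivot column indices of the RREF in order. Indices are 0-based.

pivot columns: 0, 1, 2

step 1: normalize row 0 (÷2) = (1, -3/2, 0)
  row 1: subtract -3×row0 = (0, -1/2, 3)
  row 2: subtract 3×row0 = (0, 1/2, 2)
step 2: normalize row 1 (÷-1/2) = (0, 1, -6)
  row 0: subtract -3/2×row1 = (1, 0, -9)
  row 2: subtract 1/2×row1 = (0, 0, 5)
step 3: normalize row 2 (÷5) = (0, 0, 1)
  row 0: subtract -9×row2 = (1, 0, 0)
  row 1: subtract -6×row2 = (0, 1, 0)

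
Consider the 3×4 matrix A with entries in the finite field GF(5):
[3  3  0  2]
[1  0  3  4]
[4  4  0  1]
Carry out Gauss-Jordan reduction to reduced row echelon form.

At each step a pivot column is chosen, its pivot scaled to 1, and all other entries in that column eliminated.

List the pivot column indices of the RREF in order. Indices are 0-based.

pivot columns: 0, 1

pivot(0,0)=3: scale R0 → (1, 1, 0, 4)
  clear (1,0): R1 −= (1)R0 → (0, 4, 3, 0)
  clear (2,0): R2 −= (4)R0 → (0, 0, 0, 0)
pivot(1,1)=4: scale R1 → (0, 1, 2, 0)
  clear (0,1): R0 −= (1)R1 → (1, 0, 3, 4)
col 2: no nonzero at/below row 2; advance.
col 3: no nonzero at/below row 2; advance.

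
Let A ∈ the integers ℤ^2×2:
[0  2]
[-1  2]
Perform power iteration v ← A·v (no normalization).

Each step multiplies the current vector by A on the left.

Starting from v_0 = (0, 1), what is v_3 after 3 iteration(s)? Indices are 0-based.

v_3 = (4, 0)

v_0 = (0, 1).
v_1 = A·v_0 = (2, 2).
v_2 = A·v_1 = (4, 2).
v_3 = A·v_2 = (4, 0).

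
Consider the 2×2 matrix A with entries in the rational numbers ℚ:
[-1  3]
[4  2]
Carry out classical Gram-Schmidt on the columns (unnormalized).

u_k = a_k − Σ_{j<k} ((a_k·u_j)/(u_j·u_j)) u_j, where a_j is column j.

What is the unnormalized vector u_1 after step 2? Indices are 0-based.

u_1 = (56/17, 14/17)

Step 1: u_0 = a_0 = (-1, 4).
Step 2: u_1 = a_1 − (5/17)·u_0 = (56/17, 14/17).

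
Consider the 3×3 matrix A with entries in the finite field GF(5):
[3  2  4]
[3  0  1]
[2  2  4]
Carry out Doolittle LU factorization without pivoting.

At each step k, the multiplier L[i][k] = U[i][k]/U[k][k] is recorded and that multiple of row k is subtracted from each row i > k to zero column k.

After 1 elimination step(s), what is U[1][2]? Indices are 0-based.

k=0: U[0][0]=3
  eliminate (1,0): mult=1, new row 1: (0, 3, 2); set L[1][0]=1
  eliminate (2,0): mult=4, new row 2: (0, 4, 3); set L[2][0]=4

U[1][2] = 2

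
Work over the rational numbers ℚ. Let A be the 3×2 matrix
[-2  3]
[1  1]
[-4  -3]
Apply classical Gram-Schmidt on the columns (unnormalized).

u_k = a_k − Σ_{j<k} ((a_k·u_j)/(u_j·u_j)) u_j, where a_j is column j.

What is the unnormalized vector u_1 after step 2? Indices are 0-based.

u_1 = (11/3, 2/3, -5/3)

Step 1: u_0 = a_0 = (-2, 1, -4).
Step 2: u_1 = a_1 − (1/3)·u_0 = (11/3, 2/3, -5/3).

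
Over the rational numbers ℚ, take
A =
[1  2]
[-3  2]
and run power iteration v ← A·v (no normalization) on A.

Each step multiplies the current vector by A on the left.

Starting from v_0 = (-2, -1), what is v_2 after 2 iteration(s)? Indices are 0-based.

v_2 = (4, 20)

v_0 = (-2, -1).
v_1 = A·v_0 = (-4, 4).
v_2 = A·v_1 = (4, 20).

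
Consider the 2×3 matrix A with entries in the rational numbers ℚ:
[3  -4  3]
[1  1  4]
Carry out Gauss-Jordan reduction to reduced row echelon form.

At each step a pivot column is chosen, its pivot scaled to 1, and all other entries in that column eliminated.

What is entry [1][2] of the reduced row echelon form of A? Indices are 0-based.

step 1: normalize row 0 (÷3) = (1, -4/3, 1)
  row 1: subtract 1×row0 = (0, 7/3, 3)
step 2: normalize row 1 (÷7/3) = (0, 1, 9/7)
  row 0: subtract -4/3×row1 = (1, 0, 19/7)

M[1][2] = 9/7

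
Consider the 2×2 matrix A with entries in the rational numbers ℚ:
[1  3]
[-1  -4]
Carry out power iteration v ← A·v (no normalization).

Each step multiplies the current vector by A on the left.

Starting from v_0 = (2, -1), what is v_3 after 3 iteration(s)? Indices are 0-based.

v_3 = (-16, 23)

v_0 = (2, -1).
v_1 = A·v_0 = (-1, 2).
v_2 = A·v_1 = (5, -7).
v_3 = A·v_2 = (-16, 23).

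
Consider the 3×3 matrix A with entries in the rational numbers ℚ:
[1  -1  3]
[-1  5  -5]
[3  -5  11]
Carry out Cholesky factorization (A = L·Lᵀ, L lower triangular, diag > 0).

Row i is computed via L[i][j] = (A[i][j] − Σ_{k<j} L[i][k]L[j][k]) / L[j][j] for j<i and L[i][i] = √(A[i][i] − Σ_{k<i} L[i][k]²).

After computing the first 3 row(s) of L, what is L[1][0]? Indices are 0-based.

Step 1: L[0][0] = √(1) = 1.
  L[1][0] = (-1) / L[0][0] = -1.
Step 2: L[1][1] = √(4) = 2.
  L[2][0] = (3) / L[0][0] = 3.
  L[2][1] = (-2) / L[1][1] = -1.
Step 3: L[2][2] = √(1) = 1.

L[1][0] = -1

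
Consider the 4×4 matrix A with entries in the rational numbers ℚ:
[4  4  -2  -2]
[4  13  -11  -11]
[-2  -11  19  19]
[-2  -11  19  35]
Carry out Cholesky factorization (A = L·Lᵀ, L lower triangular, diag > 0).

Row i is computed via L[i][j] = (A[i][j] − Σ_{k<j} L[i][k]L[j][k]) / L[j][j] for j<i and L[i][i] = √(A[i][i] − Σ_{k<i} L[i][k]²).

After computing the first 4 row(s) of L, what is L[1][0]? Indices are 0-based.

Step 1: L[0][0] = √(4) = 2.
  L[1][0] = (4) / L[0][0] = 2.
Step 2: L[1][1] = √(9) = 3.
  L[2][0] = (-2) / L[0][0] = -1.
  L[2][1] = (-9) / L[1][1] = -3.
Step 3: L[2][2] = √(9) = 3.
  L[3][0] = (-2) / L[0][0] = -1.
  L[3][1] = (-9) / L[1][1] = -3.
  L[3][2] = (9) / L[2][2] = 3.
Step 4: L[3][3] = √(16) = 4.

L[1][0] = 2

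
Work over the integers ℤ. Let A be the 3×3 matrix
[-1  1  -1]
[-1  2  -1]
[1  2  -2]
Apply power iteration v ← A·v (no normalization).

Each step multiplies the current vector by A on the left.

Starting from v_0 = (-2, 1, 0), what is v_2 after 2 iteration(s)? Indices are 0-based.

v_2 = (1, 5, 11)

v_0 = (-2, 1, 0).
v_1 = A·v_0 = (3, 4, 0).
v_2 = A·v_1 = (1, 5, 11).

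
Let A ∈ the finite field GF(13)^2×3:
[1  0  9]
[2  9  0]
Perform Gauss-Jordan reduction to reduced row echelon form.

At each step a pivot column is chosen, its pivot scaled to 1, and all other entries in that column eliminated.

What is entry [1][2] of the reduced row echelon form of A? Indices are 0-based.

[1] R0 /= 1  ⇒  (1, 0, 9)
     R1 -= 2·R0  ⇒  (0, 9, 8)
[2] R1 /= 9  ⇒  (0, 1, 11)

M[1][2] = 11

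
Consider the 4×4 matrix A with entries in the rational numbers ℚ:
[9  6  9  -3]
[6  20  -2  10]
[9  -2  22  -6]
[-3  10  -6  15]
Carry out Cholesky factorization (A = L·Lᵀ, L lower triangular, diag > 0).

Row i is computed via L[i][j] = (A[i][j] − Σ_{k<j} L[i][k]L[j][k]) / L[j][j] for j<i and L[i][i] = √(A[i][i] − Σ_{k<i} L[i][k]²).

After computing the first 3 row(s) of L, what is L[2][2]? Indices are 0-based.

L[2][2] = 3

Step 1: L[0][0] = √(9) = 3.
  L[1][0] = (6) / L[0][0] = 2.
Step 2: L[1][1] = √(16) = 4.
  L[2][0] = (9) / L[0][0] = 3.
  L[2][1] = (-8) / L[1][1] = -2.
Step 3: L[2][2] = √(9) = 3.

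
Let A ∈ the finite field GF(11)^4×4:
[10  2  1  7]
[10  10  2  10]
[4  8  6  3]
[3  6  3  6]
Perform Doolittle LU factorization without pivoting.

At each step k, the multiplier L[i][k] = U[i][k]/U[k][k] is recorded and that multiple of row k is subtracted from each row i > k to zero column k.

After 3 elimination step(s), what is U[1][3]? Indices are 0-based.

U[1][3] = 3

Step 1: pivot at (0,0) is 10.
  row1 ← row1 − (1)·row0  ⇒  L[1][0]=1, U row1=(0, 8, 1, 3)
  row2 ← row2 − (7)·row0  ⇒  L[2][0]=7, U row2=(0, 5, 10, 9)
  row3 ← row3 − (8)·row0  ⇒  L[3][0]=8, U row3=(0, 1, 6, 5)
Step 2: pivot at (1,1) is 8.
  row2 ← row2 − (2)·row1  ⇒  L[2][1]=2, U row2=(0, 0, 8, 3)
  row3 ← row3 − (7)·row1  ⇒  L[3][1]=7, U row3=(0, 0, 10, 6)
Step 3: pivot at (2,2) is 8.
  row3 ← row3 − (4)·row2  ⇒  L[3][2]=4, U row3=(0, 0, 0, 5)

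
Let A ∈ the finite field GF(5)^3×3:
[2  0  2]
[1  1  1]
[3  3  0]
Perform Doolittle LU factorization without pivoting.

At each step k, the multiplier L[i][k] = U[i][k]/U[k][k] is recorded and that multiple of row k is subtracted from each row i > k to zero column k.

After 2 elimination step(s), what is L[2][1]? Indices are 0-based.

L[2][1] = 3

Step 1: pivot at (0,0) is 2.
  row1 ← row1 − (3)·row0  ⇒  L[1][0]=3, U row1=(0, 1, 0)
  row2 ← row2 − (4)·row0  ⇒  L[2][0]=4, U row2=(0, 3, 2)
Step 2: pivot at (1,1) is 1.
  row2 ← row2 − (3)·row1  ⇒  L[2][1]=3, U row2=(0, 0, 2)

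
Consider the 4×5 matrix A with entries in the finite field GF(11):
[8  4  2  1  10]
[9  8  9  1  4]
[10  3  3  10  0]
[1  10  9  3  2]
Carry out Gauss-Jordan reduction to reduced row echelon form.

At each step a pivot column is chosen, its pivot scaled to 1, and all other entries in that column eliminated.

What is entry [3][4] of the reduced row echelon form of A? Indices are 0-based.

M[3][4] = 1

[1] R0 /= 8  ⇒  (1, 6, 3, 7, 4)
     R1 -= 9·R0  ⇒  (0, 9, 4, 4, 1)
     R2 -= 10·R0  ⇒  (0, 9, 6, 6, 4)
     R3 -= 1·R0  ⇒  (0, 4, 6, 7, 9)
[2] R1 /= 9  ⇒  (0, 1, 9, 9, 5)
     R0 -= 6·R1  ⇒  (1, 0, 4, 8, 7)
     R2 -= 9·R1  ⇒  (0, 0, 2, 2, 3)
     R3 -= 4·R1  ⇒  (0, 0, 3, 4, 0)
[3] R2 /= 2  ⇒  (0, 0, 1, 1, 7)
     R0 -= 4·R2  ⇒  (1, 0, 0, 4, 1)
     R1 -= 9·R2  ⇒  (0, 1, 0, 0, 8)
     R3 -= 3·R2  ⇒  (0, 0, 0, 1, 1)
[4] R3 /= 1  ⇒  (0, 0, 0, 1, 1)
     R0 -= 4·R3  ⇒  (1, 0, 0, 0, 8)
     R2 -= 1·R3  ⇒  (0, 0, 1, 0, 6)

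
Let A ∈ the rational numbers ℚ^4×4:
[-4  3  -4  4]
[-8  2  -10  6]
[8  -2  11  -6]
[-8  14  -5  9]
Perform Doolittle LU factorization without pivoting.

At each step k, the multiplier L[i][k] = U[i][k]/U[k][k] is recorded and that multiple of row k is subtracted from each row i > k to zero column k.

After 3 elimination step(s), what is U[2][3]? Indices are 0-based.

Step 1: pivot at (0,0) is -4.
  row1 ← row1 − (2)·row0  ⇒  L[1][0]=2, U row1=(0, -4, -2, -2)
  row2 ← row2 − (-2)·row0  ⇒  L[2][0]=-2, U row2=(0, 4, 3, 2)
  row3 ← row3 − (2)·row0  ⇒  L[3][0]=2, U row3=(0, 8, 3, 1)
Step 2: pivot at (1,1) is -4.
  row2 ← row2 − (-1)·row1  ⇒  L[2][1]=-1, U row2=(0, 0, 1, 0)
  row3 ← row3 − (-2)·row1  ⇒  L[3][1]=-2, U row3=(0, 0, -1, -3)
Step 3: pivot at (2,2) is 1.
  row3 ← row3 − (-1)·row2  ⇒  L[3][2]=-1, U row3=(0, 0, 0, -3)

U[2][3] = 0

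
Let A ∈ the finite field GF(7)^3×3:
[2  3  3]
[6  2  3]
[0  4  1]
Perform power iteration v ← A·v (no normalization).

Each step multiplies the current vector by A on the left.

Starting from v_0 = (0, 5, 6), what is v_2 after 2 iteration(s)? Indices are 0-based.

v_2 = (4, 3, 5)

v_0 = (0, 5, 6).
v_1 = A·v_0 = (5, 0, 5).
v_2 = A·v_1 = (4, 3, 5).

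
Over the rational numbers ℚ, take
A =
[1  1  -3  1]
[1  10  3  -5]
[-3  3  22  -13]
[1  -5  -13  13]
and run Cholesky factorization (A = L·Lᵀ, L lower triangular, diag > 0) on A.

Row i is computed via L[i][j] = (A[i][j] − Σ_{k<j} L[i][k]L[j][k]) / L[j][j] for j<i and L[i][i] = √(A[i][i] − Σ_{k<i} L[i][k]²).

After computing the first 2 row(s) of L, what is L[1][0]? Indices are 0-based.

L[1][0] = 1

Step 1: L[0][0] = √(1) = 1.
  L[1][0] = (1) / L[0][0] = 1.
Step 2: L[1][1] = √(9) = 3.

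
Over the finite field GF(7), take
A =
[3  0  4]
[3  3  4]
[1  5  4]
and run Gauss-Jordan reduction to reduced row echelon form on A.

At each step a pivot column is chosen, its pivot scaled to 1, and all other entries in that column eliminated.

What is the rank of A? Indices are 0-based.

rank = 3

pivot(0,0)=3: scale R0 → (1, 0, 6)
  clear (1,0): R1 −= (3)R0 → (0, 3, 0)
  clear (2,0): R2 −= (1)R0 → (0, 5, 5)
pivot(1,1)=3: scale R1 → (0, 1, 0)
  clear (2,1): R2 −= (5)R1 → (0, 0, 5)
pivot(2,2)=5: scale R2 → (0, 0, 1)
  clear (0,2): R0 −= (6)R2 → (1, 0, 0)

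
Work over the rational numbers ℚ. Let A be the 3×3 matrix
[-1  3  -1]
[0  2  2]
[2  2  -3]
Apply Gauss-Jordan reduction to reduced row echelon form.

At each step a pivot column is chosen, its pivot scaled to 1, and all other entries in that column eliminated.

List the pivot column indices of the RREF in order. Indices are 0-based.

pivot(0,0)=-1: scale R0 → (1, -3, 1)
  clear (2,0): R2 −= (2)R0 → (0, 8, -5)
pivot(1,1)=2: scale R1 → (0, 1, 1)
  clear (0,1): R0 −= (-3)R1 → (1, 0, 4)
  clear (2,1): R2 −= (8)R1 → (0, 0, -13)
pivot(2,2)=-13: scale R2 → (0, 0, 1)
  clear (0,2): R0 −= (4)R2 → (1, 0, 0)
  clear (1,2): R1 −= (1)R2 → (0, 1, 0)

pivot columns: 0, 1, 2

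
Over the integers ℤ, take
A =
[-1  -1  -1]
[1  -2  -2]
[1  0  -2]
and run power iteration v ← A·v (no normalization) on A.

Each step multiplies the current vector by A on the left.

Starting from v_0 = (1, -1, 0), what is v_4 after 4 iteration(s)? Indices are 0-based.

v_0 = (1, -1, 0).
v_1 = A·v_0 = (0, 3, 1).
v_2 = A·v_1 = (-4, -8, -2).
v_3 = A·v_2 = (14, 16, 0).
v_4 = A·v_3 = (-30, -18, 14).

v_4 = (-30, -18, 14)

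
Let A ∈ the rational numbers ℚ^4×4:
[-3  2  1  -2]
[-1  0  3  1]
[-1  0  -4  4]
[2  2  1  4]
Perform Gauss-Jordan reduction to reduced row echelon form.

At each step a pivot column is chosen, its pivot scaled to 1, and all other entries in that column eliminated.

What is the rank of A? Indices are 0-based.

rank = 4

[1] R0 /= -3  ⇒  (1, -2/3, -1/3, 2/3)
     R1 -= -1·R0  ⇒  (0, -2/3, 8/3, 5/3)
     R2 -= -1·R0  ⇒  (0, -2/3, -13/3, 14/3)
     R3 -= 2·R0  ⇒  (0, 10/3, 5/3, 8/3)
[2] R1 /= -2/3  ⇒  (0, 1, -4, -5/2)
     R0 -= -2/3·R1  ⇒  (1, 0, -3, -1)
     R2 -= -2/3·R1  ⇒  (0, 0, -7, 3)
     R3 -= 10/3·R1  ⇒  (0, 0, 15, 11)
[3] R2 /= -7  ⇒  (0, 0, 1, -3/7)
     R0 -= -3·R2  ⇒  (1, 0, 0, -16/7)
     R1 -= -4·R2  ⇒  (0, 1, 0, -59/14)
     R3 -= 15·R2  ⇒  (0, 0, 0, 122/7)
[4] R3 /= 122/7  ⇒  (0, 0, 0, 1)
     R0 -= -16/7·R3  ⇒  (1, 0, 0, 0)
     R1 -= -59/14·R3  ⇒  (0, 1, 0, 0)
     R2 -= -3/7·R3  ⇒  (0, 0, 1, 0)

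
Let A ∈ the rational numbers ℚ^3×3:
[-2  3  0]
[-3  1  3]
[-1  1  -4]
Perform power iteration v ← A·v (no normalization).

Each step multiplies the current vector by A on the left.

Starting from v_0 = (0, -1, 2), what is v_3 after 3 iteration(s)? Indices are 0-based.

v_3 = (-81, 56, -210)

v_0 = (0, -1, 2).
v_1 = A·v_0 = (-3, 5, -9).
v_2 = A·v_1 = (21, -13, 44).
v_3 = A·v_2 = (-81, 56, -210).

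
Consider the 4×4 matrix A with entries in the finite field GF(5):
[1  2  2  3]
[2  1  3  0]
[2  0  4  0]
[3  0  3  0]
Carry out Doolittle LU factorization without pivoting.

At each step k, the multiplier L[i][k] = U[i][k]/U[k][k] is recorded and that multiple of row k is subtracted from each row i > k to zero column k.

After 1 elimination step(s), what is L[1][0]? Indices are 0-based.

L[1][0] = 2

[col 0] pivot 1
  R1 -= 2*R0 → (0, 2, 4, 4)  (L[1][0] := 2)
  R2 -= 2*R0 → (0, 1, 0, 4)  (L[2][0] := 2)
  R3 -= 3*R0 → (0, 4, 2, 1)  (L[3][0] := 3)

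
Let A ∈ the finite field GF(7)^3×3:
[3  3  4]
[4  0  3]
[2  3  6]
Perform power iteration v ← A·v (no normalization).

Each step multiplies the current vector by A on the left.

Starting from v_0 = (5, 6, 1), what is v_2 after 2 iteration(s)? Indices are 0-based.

v_2 = (1, 5, 4)

v_0 = (5, 6, 1).
v_1 = A·v_0 = (2, 2, 6).
v_2 = A·v_1 = (1, 5, 4).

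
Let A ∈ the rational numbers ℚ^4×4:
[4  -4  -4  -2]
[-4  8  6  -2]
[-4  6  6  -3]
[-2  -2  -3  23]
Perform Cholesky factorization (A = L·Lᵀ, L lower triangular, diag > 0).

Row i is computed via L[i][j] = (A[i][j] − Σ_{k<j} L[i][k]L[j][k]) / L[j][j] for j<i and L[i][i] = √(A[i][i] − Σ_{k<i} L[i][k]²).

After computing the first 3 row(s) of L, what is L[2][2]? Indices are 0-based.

L[2][2] = 1

Step 1: L[0][0] = √(4) = 2.
  L[1][0] = (-4) / L[0][0] = -2.
Step 2: L[1][1] = √(4) = 2.
  L[2][0] = (-4) / L[0][0] = -2.
  L[2][1] = (2) / L[1][1] = 1.
Step 3: L[2][2] = √(1) = 1.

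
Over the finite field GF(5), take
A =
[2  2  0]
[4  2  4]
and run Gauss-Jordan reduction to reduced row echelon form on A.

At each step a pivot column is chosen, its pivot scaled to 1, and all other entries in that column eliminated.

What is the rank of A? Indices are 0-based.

rank = 2

step 1: normalize row 0 (÷2) = (1, 1, 0)
  row 1: subtract 4×row0 = (0, 3, 4)
step 2: normalize row 1 (÷3) = (0, 1, 3)
  row 0: subtract 1×row1 = (1, 0, 2)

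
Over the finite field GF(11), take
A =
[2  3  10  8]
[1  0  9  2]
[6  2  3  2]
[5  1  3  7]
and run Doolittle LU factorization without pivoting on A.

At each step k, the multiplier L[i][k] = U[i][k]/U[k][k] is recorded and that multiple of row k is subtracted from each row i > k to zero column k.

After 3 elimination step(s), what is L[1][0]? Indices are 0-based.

L[1][0] = 6

Step 1: pivot at (0,0) is 2.
  row1 ← row1 − (6)·row0  ⇒  L[1][0]=6, U row1=(0, 4, 4, 9)
  row2 ← row2 − (3)·row0  ⇒  L[2][0]=3, U row2=(0, 4, 6, 0)
  row3 ← row3 − (8)·row0  ⇒  L[3][0]=8, U row3=(0, 10, 0, 9)
Step 2: pivot at (1,1) is 4.
  row2 ← row2 − (1)·row1  ⇒  L[2][1]=1, U row2=(0, 0, 2, 2)
  row3 ← row3 − (8)·row1  ⇒  L[3][1]=8, U row3=(0, 0, 1, 3)
Step 3: pivot at (2,2) is 2.
  row3 ← row3 − (6)·row2  ⇒  L[3][2]=6, U row3=(0, 0, 0, 2)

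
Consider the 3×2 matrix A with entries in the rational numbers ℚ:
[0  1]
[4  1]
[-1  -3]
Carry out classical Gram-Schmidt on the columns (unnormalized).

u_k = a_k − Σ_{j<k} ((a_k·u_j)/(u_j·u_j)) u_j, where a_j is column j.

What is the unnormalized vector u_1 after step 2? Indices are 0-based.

Step 1: u_0 = a_0 = (0, 4, -1).
Step 2: u_1 = a_1 − (7/17)·u_0 = (1, -11/17, -44/17).

u_1 = (1, -11/17, -44/17)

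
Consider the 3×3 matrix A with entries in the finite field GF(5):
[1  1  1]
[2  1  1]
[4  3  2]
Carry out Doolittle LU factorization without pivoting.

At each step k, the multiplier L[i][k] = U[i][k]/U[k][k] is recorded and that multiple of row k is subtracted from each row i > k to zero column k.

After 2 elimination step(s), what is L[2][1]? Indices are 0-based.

k=0: U[0][0]=1
  eliminate (1,0): mult=2, new row 1: (0, 4, 4); set L[1][0]=2
  eliminate (2,0): mult=4, new row 2: (0, 4, 3); set L[2][0]=4
k=1: U[1][1]=4
  eliminate (2,1): mult=1, new row 2: (0, 0, 4); set L[2][1]=1

L[2][1] = 1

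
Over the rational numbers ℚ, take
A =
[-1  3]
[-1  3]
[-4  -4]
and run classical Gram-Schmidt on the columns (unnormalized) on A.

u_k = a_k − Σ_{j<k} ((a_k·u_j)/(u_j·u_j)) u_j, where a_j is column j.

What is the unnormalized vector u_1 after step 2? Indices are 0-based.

u_1 = (32/9, 32/9, -16/9)

Step 1: u_0 = a_0 = (-1, -1, -4).
Step 2: u_1 = a_1 − (5/9)·u_0 = (32/9, 32/9, -16/9).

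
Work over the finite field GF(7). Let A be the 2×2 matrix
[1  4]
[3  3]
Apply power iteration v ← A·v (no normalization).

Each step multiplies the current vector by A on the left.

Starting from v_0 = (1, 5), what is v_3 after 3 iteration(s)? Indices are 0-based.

v_3 = (1, 0)

v_0 = (1, 5).
v_1 = A·v_0 = (0, 4).
v_2 = A·v_1 = (2, 5).
v_3 = A·v_2 = (1, 0).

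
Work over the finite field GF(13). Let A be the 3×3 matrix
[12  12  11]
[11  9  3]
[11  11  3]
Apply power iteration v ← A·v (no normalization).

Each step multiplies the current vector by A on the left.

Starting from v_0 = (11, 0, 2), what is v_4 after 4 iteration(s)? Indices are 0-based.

v_0 = (11, 0, 2).
v_1 = A·v_0 = (11, 10, 10).
v_2 = A·v_1 = (11, 7, 1).
v_3 = A·v_2 = (6, 5, 6).
v_4 = A·v_3 = (3, 12, 9).

v_4 = (3, 12, 9)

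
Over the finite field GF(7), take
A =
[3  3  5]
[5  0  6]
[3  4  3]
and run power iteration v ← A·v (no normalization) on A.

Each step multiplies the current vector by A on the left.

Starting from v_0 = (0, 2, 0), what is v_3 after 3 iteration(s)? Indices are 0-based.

v_0 = (0, 2, 0).
v_1 = A·v_0 = (6, 0, 1).
v_2 = A·v_1 = (2, 1, 0).
v_3 = A·v_2 = (2, 3, 3).

v_3 = (2, 3, 3)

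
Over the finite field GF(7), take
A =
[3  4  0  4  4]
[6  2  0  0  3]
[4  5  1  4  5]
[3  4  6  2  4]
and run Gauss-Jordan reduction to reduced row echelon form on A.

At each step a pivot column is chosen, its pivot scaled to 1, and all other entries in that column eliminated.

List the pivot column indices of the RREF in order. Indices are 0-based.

pivot columns: 0, 1, 2, 3

[1] R0 /= 3  ⇒  (1, 6, 0, 6, 6)
     R1 -= 6·R0  ⇒  (0, 1, 0, 6, 2)
     R2 -= 4·R0  ⇒  (0, 2, 1, 1, 2)
     R3 -= 3·R0  ⇒  (0, 0, 6, 5, 0)
[2] R1 /= 1  ⇒  (0, 1, 0, 6, 2)
     R0 -= 6·R1  ⇒  (1, 0, 0, 5, 1)
     R2 -= 2·R1  ⇒  (0, 0, 1, 3, 5)
[3] R2 /= 1  ⇒  (0, 0, 1, 3, 5)
     R3 -= 6·R2  ⇒  (0, 0, 0, 1, 5)
[4] R3 /= 1  ⇒  (0, 0, 0, 1, 5)
     R0 -= 5·R3  ⇒  (1, 0, 0, 0, 4)
     R1 -= 6·R3  ⇒  (0, 1, 0, 0, 0)
     R2 -= 3·R3  ⇒  (0, 0, 1, 0, 4)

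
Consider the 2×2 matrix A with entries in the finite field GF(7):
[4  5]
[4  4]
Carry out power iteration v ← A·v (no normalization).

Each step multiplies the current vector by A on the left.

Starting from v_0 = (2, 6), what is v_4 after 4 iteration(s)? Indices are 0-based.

v_0 = (2, 6).
v_1 = A·v_0 = (3, 4).
v_2 = A·v_1 = (4, 0).
v_3 = A·v_2 = (2, 2).
v_4 = A·v_3 = (4, 2).

v_4 = (4, 2)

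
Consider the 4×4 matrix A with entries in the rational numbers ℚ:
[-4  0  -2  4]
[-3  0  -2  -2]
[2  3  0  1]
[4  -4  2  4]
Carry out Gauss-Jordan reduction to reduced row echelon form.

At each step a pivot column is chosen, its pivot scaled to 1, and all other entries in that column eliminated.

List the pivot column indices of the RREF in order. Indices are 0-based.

pivot(0,0)=-4: scale R0 → (1, 0, 1/2, -1)
  clear (1,0): R1 −= (-3)R0 → (0, 0, -1/2, -5)
  clear (2,0): R2 −= (2)R0 → (0, 3, -1, 3)
  clear (3,0): R3 −= (4)R0 → (0, -4, 0, 8)
pivot(1,1): swap R1↔R2
pivot(1,1)=3: scale R1 → (0, 1, -1/3, 1)
  clear (3,1): R3 −= (-4)R1 → (0, 0, -4/3, 12)
pivot(2,2)=-1/2: scale R2 → (0, 0, 1, 10)
  clear (0,2): R0 −= (1/2)R2 → (1, 0, 0, -6)
  clear (1,2): R1 −= (-1/3)R2 → (0, 1, 0, 13/3)
  clear (3,2): R3 −= (-4/3)R2 → (0, 0, 0, 76/3)
pivot(3,3)=76/3: scale R3 → (0, 0, 0, 1)
  clear (0,3): R0 −= (-6)R3 → (1, 0, 0, 0)
  clear (1,3): R1 −= (13/3)R3 → (0, 1, 0, 0)
  clear (2,3): R2 −= (10)R3 → (0, 0, 1, 0)

pivot columns: 0, 1, 2, 3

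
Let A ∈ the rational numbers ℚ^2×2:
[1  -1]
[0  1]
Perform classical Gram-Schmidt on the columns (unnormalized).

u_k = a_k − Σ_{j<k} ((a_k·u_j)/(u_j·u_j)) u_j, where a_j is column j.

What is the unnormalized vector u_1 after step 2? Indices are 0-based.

Step 1: u_0 = a_0 = (1, 0).
Step 2: u_1 = a_1 − (-1)·u_0 = (0, 1).

u_1 = (0, 1)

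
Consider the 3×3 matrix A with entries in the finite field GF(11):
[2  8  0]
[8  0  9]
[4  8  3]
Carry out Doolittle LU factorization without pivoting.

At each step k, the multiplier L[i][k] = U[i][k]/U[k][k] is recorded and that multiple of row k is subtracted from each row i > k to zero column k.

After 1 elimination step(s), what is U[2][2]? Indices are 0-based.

Step 1: pivot at (0,0) is 2.
  row1 ← row1 − (4)·row0  ⇒  L[1][0]=4, U row1=(0, 1, 9)
  row2 ← row2 − (2)·row0  ⇒  L[2][0]=2, U row2=(0, 3, 3)

U[2][2] = 3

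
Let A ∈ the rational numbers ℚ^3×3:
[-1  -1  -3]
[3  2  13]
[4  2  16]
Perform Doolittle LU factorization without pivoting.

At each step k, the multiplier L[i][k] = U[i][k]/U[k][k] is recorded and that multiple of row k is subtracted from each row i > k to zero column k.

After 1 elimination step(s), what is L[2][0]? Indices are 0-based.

[col 0] pivot -1
  R1 -= -3*R0 → (0, -1, 4)  (L[1][0] := -3)
  R2 -= -4*R0 → (0, -2, 4)  (L[2][0] := -4)

L[2][0] = -4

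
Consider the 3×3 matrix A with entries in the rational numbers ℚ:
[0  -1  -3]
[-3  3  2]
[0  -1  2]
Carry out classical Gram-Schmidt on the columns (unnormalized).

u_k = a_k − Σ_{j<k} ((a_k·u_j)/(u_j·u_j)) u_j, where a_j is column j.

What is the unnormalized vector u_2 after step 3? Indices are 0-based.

u_2 = (-5/2, 0, 5/2)

Step 1: u_0 = a_0 = (0, -3, 0).
Step 2: u_1 = a_1 − (-1)·u_0 = (-1, 0, -1).
Step 3: u_2 = a_2 − (-2/3)·u_0 − (1/2)·u_1 = (-5/2, 0, 5/2).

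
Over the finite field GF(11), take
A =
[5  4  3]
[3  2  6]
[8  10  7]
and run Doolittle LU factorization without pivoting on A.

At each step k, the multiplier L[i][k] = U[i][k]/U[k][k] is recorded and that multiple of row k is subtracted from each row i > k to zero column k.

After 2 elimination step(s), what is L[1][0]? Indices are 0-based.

L[1][0] = 5

Step 1: pivot at (0,0) is 5.
  row1 ← row1 − (5)·row0  ⇒  L[1][0]=5, U row1=(0, 4, 2)
  row2 ← row2 − (6)·row0  ⇒  L[2][0]=6, U row2=(0, 8, 0)
Step 2: pivot at (1,1) is 4.
  row2 ← row2 − (2)·row1  ⇒  L[2][1]=2, U row2=(0, 0, 7)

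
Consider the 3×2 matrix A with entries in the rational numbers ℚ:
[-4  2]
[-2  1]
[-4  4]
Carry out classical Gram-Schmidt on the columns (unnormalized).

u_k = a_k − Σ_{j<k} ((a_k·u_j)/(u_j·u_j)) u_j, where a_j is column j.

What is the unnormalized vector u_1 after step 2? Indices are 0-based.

Step 1: u_0 = a_0 = (-4, -2, -4).
Step 2: u_1 = a_1 − (-13/18)·u_0 = (-8/9, -4/9, 10/9).

u_1 = (-8/9, -4/9, 10/9)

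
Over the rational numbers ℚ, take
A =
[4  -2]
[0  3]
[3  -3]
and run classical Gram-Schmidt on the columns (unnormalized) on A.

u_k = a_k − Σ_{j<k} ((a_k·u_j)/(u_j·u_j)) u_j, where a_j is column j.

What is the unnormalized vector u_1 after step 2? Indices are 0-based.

u_1 = (18/25, 3, -24/25)

Step 1: u_0 = a_0 = (4, 0, 3).
Step 2: u_1 = a_1 − (-17/25)·u_0 = (18/25, 3, -24/25).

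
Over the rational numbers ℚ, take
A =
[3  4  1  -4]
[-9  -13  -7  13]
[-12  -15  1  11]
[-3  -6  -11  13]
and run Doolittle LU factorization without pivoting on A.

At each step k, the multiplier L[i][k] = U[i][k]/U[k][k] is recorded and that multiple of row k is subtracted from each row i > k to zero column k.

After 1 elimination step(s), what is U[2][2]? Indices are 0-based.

U[2][2] = 5

Step 1: pivot at (0,0) is 3.
  row1 ← row1 − (-3)·row0  ⇒  L[1][0]=-3, U row1=(0, -1, -4, 1)
  row2 ← row2 − (-4)·row0  ⇒  L[2][0]=-4, U row2=(0, 1, 5, -5)
  row3 ← row3 − (-1)·row0  ⇒  L[3][0]=-1, U row3=(0, -2, -10, 9)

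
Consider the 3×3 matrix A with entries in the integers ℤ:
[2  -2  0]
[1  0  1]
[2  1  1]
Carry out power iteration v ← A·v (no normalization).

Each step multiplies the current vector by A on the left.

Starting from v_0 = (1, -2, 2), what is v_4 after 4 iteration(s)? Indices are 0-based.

v_0 = (1, -2, 2).
v_1 = A·v_0 = (6, 3, 2).
v_2 = A·v_1 = (6, 8, 17).
v_3 = A·v_2 = (-4, 23, 37).
v_4 = A·v_3 = (-54, 33, 52).

v_4 = (-54, 33, 52)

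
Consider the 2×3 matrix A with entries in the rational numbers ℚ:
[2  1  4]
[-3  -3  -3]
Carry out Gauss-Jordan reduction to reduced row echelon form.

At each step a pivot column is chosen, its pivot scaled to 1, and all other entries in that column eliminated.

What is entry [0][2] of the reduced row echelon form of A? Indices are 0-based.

[1] R0 /= 2  ⇒  (1, 1/2, 2)
     R1 -= -3·R0  ⇒  (0, -3/2, 3)
[2] R1 /= -3/2  ⇒  (0, 1, -2)
     R0 -= 1/2·R1  ⇒  (1, 0, 3)

M[0][2] = 3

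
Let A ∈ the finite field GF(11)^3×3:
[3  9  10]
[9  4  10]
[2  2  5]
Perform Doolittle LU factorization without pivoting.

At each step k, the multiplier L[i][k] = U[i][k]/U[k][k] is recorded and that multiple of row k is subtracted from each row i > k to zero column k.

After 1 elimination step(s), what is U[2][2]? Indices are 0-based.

k=0: U[0][0]=3
  eliminate (1,0): mult=3, new row 1: (0, 10, 2); set L[1][0]=3
  eliminate (2,0): mult=8, new row 2: (0, 7, 2); set L[2][0]=8

U[2][2] = 2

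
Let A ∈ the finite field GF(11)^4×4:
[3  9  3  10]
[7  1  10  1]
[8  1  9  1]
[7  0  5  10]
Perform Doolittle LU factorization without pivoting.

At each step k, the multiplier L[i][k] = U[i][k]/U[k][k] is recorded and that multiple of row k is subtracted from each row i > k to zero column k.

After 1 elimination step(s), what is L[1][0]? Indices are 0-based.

L[1][0] = 6

k=0: U[0][0]=3
  eliminate (1,0): mult=6, new row 1: (0, 2, 3, 7); set L[1][0]=6
  eliminate (2,0): mult=10, new row 2: (0, 10, 1, 0); set L[2][0]=10
  eliminate (3,0): mult=6, new row 3: (0, 1, 9, 5); set L[3][0]=6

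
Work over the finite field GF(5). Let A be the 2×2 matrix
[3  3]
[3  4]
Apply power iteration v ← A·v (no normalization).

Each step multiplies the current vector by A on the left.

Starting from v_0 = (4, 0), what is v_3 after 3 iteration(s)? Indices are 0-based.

v_0 = (4, 0).
v_1 = A·v_0 = (2, 2).
v_2 = A·v_1 = (2, 4).
v_3 = A·v_2 = (3, 2).

v_3 = (3, 2)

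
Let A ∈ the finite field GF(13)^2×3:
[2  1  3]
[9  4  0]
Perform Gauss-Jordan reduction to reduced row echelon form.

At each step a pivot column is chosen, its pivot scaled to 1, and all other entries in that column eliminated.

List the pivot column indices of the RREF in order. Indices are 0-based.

step 1: normalize row 0 (÷2) = (1, 7, 8)
  row 1: subtract 9×row0 = (0, 6, 6)
step 2: normalize row 1 (÷6) = (0, 1, 1)
  row 0: subtract 7×row1 = (1, 0, 1)

pivot columns: 0, 1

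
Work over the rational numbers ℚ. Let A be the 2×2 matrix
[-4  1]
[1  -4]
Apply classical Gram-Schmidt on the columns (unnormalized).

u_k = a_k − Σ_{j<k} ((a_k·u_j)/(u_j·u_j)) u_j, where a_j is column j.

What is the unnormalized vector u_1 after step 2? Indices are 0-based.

Step 1: u_0 = a_0 = (-4, 1).
Step 2: u_1 = a_1 − (-8/17)·u_0 = (-15/17, -60/17).

u_1 = (-15/17, -60/17)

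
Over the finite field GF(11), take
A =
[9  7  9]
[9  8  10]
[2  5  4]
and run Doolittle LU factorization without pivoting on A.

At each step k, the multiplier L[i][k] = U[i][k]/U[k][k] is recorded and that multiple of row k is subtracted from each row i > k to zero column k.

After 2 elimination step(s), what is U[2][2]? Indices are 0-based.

U[2][2] = 1

[col 0] pivot 9
  R1 -= 1*R0 → (0, 1, 1)  (L[1][0] := 1)
  R2 -= 10*R0 → (0, 1, 2)  (L[2][0] := 10)
[col 1] pivot 1
  R2 -= 1*R1 → (0, 0, 1)  (L[2][1] := 1)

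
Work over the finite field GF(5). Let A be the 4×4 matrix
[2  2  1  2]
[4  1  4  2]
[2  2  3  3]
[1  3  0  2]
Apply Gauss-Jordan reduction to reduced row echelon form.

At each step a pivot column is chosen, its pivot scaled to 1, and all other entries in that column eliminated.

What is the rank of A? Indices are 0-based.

rank = 4

pivot(0,0)=2: scale R0 → (1, 1, 3, 1)
  clear (1,0): R1 −= (4)R0 → (0, 2, 2, 3)
  clear (2,0): R2 −= (2)R0 → (0, 0, 2, 1)
  clear (3,0): R3 −= (1)R0 → (0, 2, 2, 1)
pivot(1,1)=2: scale R1 → (0, 1, 1, 4)
  clear (0,1): R0 −= (1)R1 → (1, 0, 2, 2)
  clear (3,1): R3 −= (2)R1 → (0, 0, 0, 3)
pivot(2,2)=2: scale R2 → (0, 0, 1, 3)
  clear (0,2): R0 −= (2)R2 → (1, 0, 0, 1)
  clear (1,2): R1 −= (1)R2 → (0, 1, 0, 1)
pivot(3,3)=3: scale R3 → (0, 0, 0, 1)
  clear (0,3): R0 −= (1)R3 → (1, 0, 0, 0)
  clear (1,3): R1 −= (1)R3 → (0, 1, 0, 0)
  clear (2,3): R2 −= (3)R3 → (0, 0, 1, 0)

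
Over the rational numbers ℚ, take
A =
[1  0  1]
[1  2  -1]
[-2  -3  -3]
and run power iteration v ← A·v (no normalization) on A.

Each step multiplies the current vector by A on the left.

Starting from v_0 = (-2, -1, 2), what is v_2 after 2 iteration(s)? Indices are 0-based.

v_0 = (-2, -1, 2).
v_1 = A·v_0 = (0, -6, 1).
v_2 = A·v_1 = (1, -13, 15).

v_2 = (1, -13, 15)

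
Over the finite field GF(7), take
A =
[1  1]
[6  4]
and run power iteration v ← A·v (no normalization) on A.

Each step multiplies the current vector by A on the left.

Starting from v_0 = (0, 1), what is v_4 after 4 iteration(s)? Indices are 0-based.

v_4 = (5, 4)

v_0 = (0, 1).
v_1 = A·v_0 = (1, 4).
v_2 = A·v_1 = (5, 1).
v_3 = A·v_2 = (6, 6).
v_4 = A·v_3 = (5, 4).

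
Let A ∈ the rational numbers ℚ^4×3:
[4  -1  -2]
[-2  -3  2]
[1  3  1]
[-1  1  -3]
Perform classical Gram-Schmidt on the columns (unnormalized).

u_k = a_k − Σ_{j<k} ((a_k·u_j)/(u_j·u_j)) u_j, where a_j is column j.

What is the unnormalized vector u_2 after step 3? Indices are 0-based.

u_2 = (-41/53, 49/53, 92/53, -170/53)

Step 1: u_0 = a_0 = (4, -2, 1, -1).
Step 2: u_1 = a_1 − (2/11)·u_0 = (-19/11, -29/11, 31/11, 13/11).
Step 3: u_2 = a_2 − (-4/11)·u_0 − (-7/53)·u_1 = (-41/53, 49/53, 92/53, -170/53).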